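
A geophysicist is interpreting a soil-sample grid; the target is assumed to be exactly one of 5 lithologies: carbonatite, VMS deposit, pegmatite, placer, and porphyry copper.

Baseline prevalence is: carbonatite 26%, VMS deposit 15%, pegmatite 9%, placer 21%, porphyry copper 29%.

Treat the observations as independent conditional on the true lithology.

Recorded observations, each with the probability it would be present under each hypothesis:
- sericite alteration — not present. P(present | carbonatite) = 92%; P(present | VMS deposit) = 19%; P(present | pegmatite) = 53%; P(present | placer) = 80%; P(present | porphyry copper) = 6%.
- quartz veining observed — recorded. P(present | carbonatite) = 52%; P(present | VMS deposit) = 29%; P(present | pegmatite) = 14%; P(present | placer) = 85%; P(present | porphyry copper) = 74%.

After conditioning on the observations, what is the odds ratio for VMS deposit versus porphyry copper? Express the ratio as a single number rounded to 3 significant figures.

0.175

Posterior odds equal prior odds times the likelihood ratio; only the two competing hypotheses matter (using 1 − P(present | H) for each absent observation).
  VMS deposit: 0.15 × (1 − 0.19) × 0.29 = 0.035235
  porphyry copper: 0.29 × (1 − 0.06) × 0.74 = 0.20172
Odds(VMS deposit : porphyry copper) = 0.035235 / 0.20172 ≈ 0.175.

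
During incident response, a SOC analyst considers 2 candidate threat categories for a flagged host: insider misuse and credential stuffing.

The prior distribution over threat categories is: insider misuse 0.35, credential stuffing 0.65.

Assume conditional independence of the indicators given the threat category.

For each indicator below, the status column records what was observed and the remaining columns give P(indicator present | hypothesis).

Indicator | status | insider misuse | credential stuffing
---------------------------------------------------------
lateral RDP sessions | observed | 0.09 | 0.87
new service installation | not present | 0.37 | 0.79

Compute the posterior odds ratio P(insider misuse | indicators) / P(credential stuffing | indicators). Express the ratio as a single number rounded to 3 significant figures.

Posterior odds equal prior odds times the likelihood ratio; only the two competing hypotheses matter (using 1 − P(present | H) for each absent indicator).
  insider misuse: 0.35 × 0.09 × (1 − 0.37) = 0.019845
  credential stuffing: 0.65 × 0.87 × (1 − 0.79) = 0.11875
Posterior odds = 0.019845 / 0.11875 ≈ 0.167.

0.167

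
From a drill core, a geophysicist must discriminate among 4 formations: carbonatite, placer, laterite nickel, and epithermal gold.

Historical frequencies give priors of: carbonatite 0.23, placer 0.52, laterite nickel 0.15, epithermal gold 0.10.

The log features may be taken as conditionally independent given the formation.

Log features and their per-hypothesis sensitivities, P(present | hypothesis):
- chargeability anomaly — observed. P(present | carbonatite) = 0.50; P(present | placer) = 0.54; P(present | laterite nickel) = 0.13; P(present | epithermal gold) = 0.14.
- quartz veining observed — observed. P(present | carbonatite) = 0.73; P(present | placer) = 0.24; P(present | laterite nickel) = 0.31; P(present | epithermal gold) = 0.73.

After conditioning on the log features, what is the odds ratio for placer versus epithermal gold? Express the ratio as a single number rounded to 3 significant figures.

Unnormalized posterior weight (prior times the log feature likelihoods) for each of the two hypotheses:
  placer: 0.52 × 0.54 × 0.24 = 0.067392
  epithermal gold: 0.10 × 0.14 × 0.73 = 0.01022
Odds(placer : epithermal gold) = 0.067392 / 0.01022 ≈ 6.59.

6.59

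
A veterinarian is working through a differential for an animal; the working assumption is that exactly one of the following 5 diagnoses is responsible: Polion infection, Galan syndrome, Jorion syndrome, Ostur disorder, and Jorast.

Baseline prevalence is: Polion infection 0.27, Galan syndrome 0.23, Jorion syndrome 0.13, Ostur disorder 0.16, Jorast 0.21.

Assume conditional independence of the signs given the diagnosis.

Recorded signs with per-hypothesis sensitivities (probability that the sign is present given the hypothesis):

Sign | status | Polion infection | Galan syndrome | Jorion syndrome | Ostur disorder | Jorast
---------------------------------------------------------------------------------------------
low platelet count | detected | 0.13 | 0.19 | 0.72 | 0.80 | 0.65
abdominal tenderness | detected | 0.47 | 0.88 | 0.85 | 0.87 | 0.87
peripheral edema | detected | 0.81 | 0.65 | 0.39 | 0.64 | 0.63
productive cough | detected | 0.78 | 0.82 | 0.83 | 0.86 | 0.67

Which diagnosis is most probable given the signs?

Multiply each prior by the joint likelihood of the sign pattern:
  Polion infection: 0.27 × 0.13 × 0.47 × 0.81 × 0.78 = 0.010423
  Galan syndrome: 0.23 × 0.19 × 0.88 × 0.65 × 0.82 = 0.020497
  Jorion syndrome: 0.13 × 0.72 × 0.85 × 0.39 × 0.83 = 0.025754
  Ostur disorder: 0.16 × 0.80 × 0.87 × 0.64 × 0.86 = 0.061293
  Jorast: 0.21 × 0.65 × 0.87 × 0.63 × 0.67 = 0.050126
The unnormalized weights sum to 0.16809.
P(Polion infection | evidence) ≈ 0.010423 / 0.16809 ≈ 0.062
P(Galan syndrome | evidence) ≈ 0.020497 / 0.16809 ≈ 0.122
P(Jorion syndrome | evidence) ≈ 0.025754 / 0.16809 ≈ 0.153
P(Ostur disorder | evidence) ≈ 0.061293 / 0.16809 ≈ 0.365
P(Jorast | evidence) ≈ 0.050126 / 0.16809 ≈ 0.298
The largest is 0.365, so Ostur disorder is most probable.

Ostur disorder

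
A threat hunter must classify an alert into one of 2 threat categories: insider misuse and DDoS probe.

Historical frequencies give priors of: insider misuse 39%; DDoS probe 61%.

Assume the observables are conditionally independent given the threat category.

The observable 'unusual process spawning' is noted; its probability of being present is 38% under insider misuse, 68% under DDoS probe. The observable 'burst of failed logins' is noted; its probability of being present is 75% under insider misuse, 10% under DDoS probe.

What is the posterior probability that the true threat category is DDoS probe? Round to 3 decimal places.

For each hypothesis, the unnormalized posterior weight is prior × product of the observable likelihoods:
  insider misuse: 0.39 × 0.38 × 0.75 = 0.11115
  DDoS probe: 0.61 × 0.68 × 0.10 = 0.04148
The unnormalized weights sum to 0.15263.
P(DDoS probe | evidence) = 0.04148 / 0.15263 ≈ 0.272.

0.272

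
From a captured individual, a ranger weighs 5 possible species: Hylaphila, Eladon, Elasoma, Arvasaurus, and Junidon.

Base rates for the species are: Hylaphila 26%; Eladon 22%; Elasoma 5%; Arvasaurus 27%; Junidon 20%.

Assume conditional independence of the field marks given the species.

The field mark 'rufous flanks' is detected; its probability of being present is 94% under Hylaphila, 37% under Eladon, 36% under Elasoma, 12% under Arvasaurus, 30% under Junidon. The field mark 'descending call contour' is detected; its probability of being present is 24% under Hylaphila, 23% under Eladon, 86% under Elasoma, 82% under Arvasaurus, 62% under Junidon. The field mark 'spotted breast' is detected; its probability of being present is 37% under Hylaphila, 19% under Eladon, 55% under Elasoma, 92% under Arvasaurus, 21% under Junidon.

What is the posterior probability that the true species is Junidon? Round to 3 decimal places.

0.118

By Bayes' rule with conditional independence, the unnormalized weight for each hypothesis is prior × ∏ likelihoods:
  Hylaphila: 0.26 × 0.94 × 0.24 × 0.37 = 0.021703
  Eladon: 0.22 × 0.37 × 0.23 × 0.19 = 0.0035572
  Elasoma: 0.05 × 0.36 × 0.86 × 0.55 = 0.008514
  Arvasaurus: 0.27 × 0.12 × 0.82 × 0.92 = 0.024443
  Junidon: 0.20 × 0.30 × 0.62 × 0.21 = 0.007812
Normalizing constant Z = 0.021703 + 0.0035572 + 0.008514 + 0.024443 + 0.007812 = 0.066028.
P(Junidon | evidence) = 0.007812 / 0.066028 ≈ 0.118.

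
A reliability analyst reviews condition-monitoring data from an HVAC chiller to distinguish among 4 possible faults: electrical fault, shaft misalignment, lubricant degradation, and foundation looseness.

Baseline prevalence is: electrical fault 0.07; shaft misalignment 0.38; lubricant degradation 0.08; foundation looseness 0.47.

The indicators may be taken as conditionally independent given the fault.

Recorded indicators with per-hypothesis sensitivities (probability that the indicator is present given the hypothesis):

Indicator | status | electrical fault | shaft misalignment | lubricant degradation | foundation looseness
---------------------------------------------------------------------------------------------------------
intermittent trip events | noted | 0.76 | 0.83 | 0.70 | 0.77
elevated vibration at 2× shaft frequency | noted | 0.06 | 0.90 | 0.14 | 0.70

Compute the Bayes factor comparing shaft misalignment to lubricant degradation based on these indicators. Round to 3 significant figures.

7.62

Take the product of per-indicator likelihoods under each hypothesis, then divide.
  shaft misalignment: 0.83 × 0.90 = 0.747
  lubricant degradation: 0.70 × 0.14 = 0.098
Bayes factor = 0.747 / 0.098 ≈ 7.62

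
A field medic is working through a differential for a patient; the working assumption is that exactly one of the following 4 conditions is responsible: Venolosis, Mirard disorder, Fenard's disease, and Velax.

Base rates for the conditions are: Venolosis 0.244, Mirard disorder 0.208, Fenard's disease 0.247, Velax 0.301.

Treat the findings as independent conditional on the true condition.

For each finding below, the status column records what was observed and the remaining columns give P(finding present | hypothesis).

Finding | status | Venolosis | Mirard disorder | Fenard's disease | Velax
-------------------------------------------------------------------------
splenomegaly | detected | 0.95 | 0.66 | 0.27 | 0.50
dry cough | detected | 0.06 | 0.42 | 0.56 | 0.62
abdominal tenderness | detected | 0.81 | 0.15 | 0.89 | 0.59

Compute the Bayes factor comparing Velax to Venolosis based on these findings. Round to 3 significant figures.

The Bayes factor is the ratio of the joint likelihoods of the evidence pattern under the two hypotheses.
  Velax: 0.50 × 0.62 × 0.59 = 0.1829
  Venolosis: 0.95 × 0.06 × 0.81 = 0.04617
Bayes factor = 0.1829 / 0.04617 ≈ 3.96

3.96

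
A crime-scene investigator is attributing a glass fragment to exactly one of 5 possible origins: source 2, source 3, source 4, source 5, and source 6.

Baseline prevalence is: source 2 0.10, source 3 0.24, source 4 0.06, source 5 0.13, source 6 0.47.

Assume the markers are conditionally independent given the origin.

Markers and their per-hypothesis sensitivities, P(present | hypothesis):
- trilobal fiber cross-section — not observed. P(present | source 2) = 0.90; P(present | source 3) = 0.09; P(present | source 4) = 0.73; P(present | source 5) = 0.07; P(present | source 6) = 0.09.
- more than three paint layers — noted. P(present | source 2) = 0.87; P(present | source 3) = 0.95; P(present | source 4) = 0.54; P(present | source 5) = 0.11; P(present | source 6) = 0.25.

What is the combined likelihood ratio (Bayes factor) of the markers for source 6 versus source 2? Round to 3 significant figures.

Joint likelihood of the marker pattern under each hypothesis (using 1 − P(present | H) for each absent marker):
  source 6: (1 − 0.09) × 0.25 = 0.2275
  source 2: (1 − 0.90) × 0.87 = 0.087
Bayes factor = 0.2275 / 0.087 ≈ 2.61

2.61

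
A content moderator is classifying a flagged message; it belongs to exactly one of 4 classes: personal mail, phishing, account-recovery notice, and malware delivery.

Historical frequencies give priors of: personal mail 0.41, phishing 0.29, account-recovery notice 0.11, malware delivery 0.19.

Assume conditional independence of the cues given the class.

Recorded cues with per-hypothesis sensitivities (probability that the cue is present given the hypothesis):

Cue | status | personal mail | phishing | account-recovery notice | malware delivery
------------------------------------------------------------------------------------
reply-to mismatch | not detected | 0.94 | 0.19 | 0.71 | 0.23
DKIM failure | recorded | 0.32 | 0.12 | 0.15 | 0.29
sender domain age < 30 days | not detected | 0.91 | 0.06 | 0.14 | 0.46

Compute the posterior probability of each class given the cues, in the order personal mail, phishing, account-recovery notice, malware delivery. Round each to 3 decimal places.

For each hypothesis, the unnormalized posterior weight is prior × product of the cue likelihoods (using 1 − P(present | H) for each absent cue):
  personal mail: 0.41 × (1 − 0.94) × 0.32 × (1 − 0.91) = 0.00070848
  phishing: 0.29 × (1 − 0.19) × 0.12 × (1 − 0.06) = 0.026497
  account-recovery notice: 0.11 × (1 − 0.71) × 0.15 × (1 − 0.14) = 0.0041151
  malware delivery: 0.19 × (1 − 0.23) × 0.29 × (1 − 0.46) = 0.022911
Normalizing constant Z = 0.00070848 + 0.026497 + 0.0041151 + 0.022911 = 0.054231.
P(personal mail | evidence) = 0.00070848 / 0.054231 ≈ 0.013
P(phishing | evidence) = 0.026497 / 0.054231 ≈ 0.489
P(account-recovery notice | evidence) = 0.0041151 / 0.054231 ≈ 0.076
P(malware delivery | evidence) = 0.022911 / 0.054231 ≈ 0.422

0.013, 0.489, 0.076, 0.422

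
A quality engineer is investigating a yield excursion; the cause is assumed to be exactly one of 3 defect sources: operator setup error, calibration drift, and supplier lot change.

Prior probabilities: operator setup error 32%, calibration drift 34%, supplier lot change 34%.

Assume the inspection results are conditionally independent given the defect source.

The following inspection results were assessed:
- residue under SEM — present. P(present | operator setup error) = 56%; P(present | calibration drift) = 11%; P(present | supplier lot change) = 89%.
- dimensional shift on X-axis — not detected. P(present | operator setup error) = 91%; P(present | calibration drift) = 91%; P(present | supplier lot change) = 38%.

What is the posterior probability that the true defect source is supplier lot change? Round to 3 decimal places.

For each hypothesis, the unnormalized posterior weight is prior × product of the inspection result likelihoods (using 1 − P(present | H) for each absent inspection result):
  operator setup error: 0.32 × 0.56 × (1 − 0.91) = 0.016128
  calibration drift: 0.34 × 0.11 × (1 − 0.91) = 0.003366
  supplier lot change: 0.34 × 0.89 × (1 − 0.38) = 0.18761
The unnormalized weights sum to 0.20711.
P(supplier lot change | evidence) = 0.18761 / 0.20711 ≈ 0.906.

0.906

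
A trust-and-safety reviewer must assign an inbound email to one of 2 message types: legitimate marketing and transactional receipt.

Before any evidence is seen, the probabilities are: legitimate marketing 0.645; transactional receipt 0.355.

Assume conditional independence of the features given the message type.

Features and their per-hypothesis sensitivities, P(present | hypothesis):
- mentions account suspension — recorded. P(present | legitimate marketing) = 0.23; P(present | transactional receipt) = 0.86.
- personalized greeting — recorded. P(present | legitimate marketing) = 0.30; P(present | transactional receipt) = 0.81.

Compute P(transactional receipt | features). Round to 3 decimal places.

0.847

For each hypothesis, the unnormalized posterior weight is prior × product of the feature likelihoods:
  legitimate marketing: 0.645 × 0.23 × 0.30 = 0.044505
  transactional receipt: 0.355 × 0.86 × 0.81 = 0.24729
Normalizing constant Z = 0.044505 + 0.24729 = 0.2918.
P(transactional receipt | evidence) = 0.24729 / 0.2918 ≈ 0.847.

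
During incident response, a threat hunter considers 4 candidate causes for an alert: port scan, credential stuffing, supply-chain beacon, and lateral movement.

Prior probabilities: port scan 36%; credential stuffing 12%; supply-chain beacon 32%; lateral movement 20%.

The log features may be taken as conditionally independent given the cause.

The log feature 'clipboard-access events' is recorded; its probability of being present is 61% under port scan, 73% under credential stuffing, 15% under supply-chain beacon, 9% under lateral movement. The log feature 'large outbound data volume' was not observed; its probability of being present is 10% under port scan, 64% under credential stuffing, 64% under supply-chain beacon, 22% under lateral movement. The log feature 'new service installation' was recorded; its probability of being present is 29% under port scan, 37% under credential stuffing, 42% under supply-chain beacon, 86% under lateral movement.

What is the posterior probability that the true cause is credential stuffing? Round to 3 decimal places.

0.132

By Bayes' rule with conditional independence, the unnormalized weight for each hypothesis is prior × ∏ likelihoods (using 1 − P(present | H) for each absent log feature):
  port scan: 0.36 × 0.61 × (1 − 0.10) × 0.29 = 0.057316
  credential stuffing: 0.12 × 0.73 × (1 − 0.64) × 0.37 = 0.011668
  supply-chain beacon: 0.32 × 0.15 × (1 − 0.64) × 0.42 = 0.0072576
  lateral movement: 0.20 × 0.09 × (1 − 0.22) × 0.86 = 0.012074
The unnormalized weights sum to 0.088316.
P(credential stuffing | evidence) = 0.011668 / 0.088316 ≈ 0.132.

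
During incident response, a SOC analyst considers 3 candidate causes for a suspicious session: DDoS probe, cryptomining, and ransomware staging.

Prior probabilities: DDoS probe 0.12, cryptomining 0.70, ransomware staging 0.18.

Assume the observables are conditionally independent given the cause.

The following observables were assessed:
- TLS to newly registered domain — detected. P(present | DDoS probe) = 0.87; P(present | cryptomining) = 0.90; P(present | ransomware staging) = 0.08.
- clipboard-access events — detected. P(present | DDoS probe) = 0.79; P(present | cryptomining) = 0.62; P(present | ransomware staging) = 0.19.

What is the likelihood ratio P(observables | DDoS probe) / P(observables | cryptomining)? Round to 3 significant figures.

Joint likelihood of the observable pattern under each hypothesis:
  DDoS probe: 0.87 × 0.79 = 0.6873
  cryptomining: 0.90 × 0.62 = 0.558
Bayes factor = 0.6873 / 0.558 ≈ 1.23

1.23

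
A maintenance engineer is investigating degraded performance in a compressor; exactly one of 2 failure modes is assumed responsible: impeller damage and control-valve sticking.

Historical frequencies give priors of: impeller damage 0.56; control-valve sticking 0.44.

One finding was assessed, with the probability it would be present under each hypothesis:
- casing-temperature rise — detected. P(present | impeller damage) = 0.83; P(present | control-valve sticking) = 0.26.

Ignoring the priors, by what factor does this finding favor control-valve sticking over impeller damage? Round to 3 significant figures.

Likelihood of this finding under each hypothesis:
  control-valve sticking: 0.26
  impeller damage: 0.83
Bayes factor = 0.26 / 0.83 ≈ 0.313

0.313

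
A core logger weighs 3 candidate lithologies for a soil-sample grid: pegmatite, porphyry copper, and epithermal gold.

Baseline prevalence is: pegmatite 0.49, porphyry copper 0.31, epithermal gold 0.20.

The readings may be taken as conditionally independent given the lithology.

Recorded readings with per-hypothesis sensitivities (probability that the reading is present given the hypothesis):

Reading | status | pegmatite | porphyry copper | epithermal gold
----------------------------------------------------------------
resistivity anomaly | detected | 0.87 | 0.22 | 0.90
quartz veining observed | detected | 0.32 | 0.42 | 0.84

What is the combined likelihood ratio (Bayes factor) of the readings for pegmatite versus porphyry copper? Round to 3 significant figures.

Take the product of per-reading likelihoods under each hypothesis, then divide.
  pegmatite: 0.87 × 0.32 = 0.2784
  porphyry copper: 0.22 × 0.42 = 0.0924
Bayes factor = 0.2784 / 0.0924 ≈ 3.01

3.01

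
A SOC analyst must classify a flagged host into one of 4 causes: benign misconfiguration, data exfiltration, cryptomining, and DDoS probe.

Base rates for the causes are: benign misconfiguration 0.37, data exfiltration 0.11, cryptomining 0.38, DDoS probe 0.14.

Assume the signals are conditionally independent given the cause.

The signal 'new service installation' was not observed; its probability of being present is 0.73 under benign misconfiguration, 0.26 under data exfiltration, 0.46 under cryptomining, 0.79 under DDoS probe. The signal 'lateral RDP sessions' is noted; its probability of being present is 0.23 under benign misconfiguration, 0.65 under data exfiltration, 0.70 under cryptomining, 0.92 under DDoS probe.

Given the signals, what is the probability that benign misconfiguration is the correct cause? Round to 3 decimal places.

0.093

Multiply each prior by the joint likelihood of the signal pattern (using 1 − P(present | H) for each absent signal):
  benign misconfiguration: 0.37 × (1 − 0.73) × 0.23 = 0.022977
  data exfiltration: 0.11 × (1 − 0.26) × 0.65 = 0.05291
  cryptomining: 0.38 × (1 − 0.46) × 0.70 = 0.14364
  DDoS probe: 0.14 × (1 − 0.79) × 0.92 = 0.027048
Normalizing constant Z = 0.022977 + 0.05291 + 0.14364 + 0.027048 = 0.24658.
P(benign misconfiguration | evidence) = 0.022977 / 0.24658 ≈ 0.093.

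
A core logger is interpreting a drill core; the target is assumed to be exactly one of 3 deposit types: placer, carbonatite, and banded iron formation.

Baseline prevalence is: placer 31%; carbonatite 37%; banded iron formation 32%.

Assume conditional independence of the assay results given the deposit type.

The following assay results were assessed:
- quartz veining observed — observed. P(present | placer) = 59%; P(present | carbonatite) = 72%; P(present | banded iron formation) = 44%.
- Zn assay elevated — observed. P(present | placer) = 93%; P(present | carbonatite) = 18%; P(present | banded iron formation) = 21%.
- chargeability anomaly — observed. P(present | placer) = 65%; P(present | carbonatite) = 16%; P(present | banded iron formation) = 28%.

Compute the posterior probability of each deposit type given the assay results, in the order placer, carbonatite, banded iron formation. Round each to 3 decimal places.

0.874, 0.061, 0.065

For each hypothesis, the unnormalized posterior weight is prior × product of the assay result likelihoods:
  placer: 0.31 × 0.59 × 0.93 × 0.65 = 0.11056
  carbonatite: 0.37 × 0.72 × 0.18 × 0.16 = 0.0076723
  banded iron formation: 0.32 × 0.44 × 0.21 × 0.28 = 0.008279
Normalizing constant Z = 0.11056 + 0.0076723 + 0.008279 = 0.12651.
P(placer | evidence) = 0.11056 / 0.12651 ≈ 0.874
P(carbonatite | evidence) = 0.0076723 / 0.12651 ≈ 0.061
P(banded iron formation | evidence) = 0.008279 / 0.12651 ≈ 0.065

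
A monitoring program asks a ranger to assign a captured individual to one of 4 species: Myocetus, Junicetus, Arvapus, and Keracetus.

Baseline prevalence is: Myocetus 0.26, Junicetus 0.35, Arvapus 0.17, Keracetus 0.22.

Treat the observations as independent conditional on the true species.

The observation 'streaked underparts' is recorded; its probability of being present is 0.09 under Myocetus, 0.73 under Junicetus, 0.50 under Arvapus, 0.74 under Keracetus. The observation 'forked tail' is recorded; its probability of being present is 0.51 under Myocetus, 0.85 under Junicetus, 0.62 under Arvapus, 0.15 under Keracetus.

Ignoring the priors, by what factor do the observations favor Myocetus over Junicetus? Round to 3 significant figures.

0.0740

The Bayes factor is the ratio of the joint likelihoods of the evidence pattern under the two hypotheses.
  Myocetus: 0.09 × 0.51 = 0.0459
  Junicetus: 0.73 × 0.85 = 0.6205
Bayes factor = 0.0459 / 0.6205 ≈ 0.0740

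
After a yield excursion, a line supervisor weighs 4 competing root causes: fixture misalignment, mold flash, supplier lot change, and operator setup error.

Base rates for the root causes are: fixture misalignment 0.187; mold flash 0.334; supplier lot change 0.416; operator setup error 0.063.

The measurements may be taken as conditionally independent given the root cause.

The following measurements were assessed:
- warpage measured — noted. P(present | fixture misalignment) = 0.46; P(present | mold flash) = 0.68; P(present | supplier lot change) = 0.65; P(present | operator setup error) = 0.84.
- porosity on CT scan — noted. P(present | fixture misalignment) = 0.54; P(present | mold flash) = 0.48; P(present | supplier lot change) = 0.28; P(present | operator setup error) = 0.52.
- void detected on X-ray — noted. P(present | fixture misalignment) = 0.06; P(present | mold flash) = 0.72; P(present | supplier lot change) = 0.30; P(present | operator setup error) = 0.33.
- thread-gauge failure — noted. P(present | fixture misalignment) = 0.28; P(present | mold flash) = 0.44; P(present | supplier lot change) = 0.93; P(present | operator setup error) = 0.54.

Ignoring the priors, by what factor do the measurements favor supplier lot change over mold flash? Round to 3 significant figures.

0.491

Joint likelihood of the measurement pattern under each hypothesis:
  supplier lot change: 0.65 × 0.28 × 0.30 × 0.93 = 0.050778
  mold flash: 0.68 × 0.48 × 0.72 × 0.44 = 0.1034
Bayes factor = 0.050778 / 0.1034 ≈ 0.491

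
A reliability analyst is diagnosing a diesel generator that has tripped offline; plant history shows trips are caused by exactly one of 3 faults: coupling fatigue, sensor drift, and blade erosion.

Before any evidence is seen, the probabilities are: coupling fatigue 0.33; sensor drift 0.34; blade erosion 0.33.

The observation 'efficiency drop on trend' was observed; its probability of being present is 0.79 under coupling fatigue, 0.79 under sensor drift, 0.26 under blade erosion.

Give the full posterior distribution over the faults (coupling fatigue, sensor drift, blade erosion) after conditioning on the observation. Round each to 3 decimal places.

By Bayes' rule, the unnormalized weight for each hypothesis is prior × likelihood:
  coupling fatigue: 0.33 × 0.79 = 0.2607
  sensor drift: 0.34 × 0.79 = 0.2686
  blade erosion: 0.33 × 0.26 = 0.0858
The unnormalized weights sum to 0.6151.
P(coupling fatigue | evidence) = 0.2607 / 0.6151 ≈ 0.424
P(sensor drift | evidence) = 0.2686 / 0.6151 ≈ 0.437
P(blade erosion | evidence) = 0.0858 / 0.6151 ≈ 0.139

0.424, 0.437, 0.139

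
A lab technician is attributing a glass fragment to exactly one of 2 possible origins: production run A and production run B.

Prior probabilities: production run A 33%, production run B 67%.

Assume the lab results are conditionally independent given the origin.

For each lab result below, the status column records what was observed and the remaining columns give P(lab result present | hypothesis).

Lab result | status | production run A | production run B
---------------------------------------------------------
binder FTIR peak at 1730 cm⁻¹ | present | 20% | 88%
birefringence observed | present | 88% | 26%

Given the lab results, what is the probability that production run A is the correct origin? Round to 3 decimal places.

0.275

For each hypothesis, the unnormalized posterior weight is prior × product of the lab result likelihoods:
  production run A: 0.33 × 0.20 × 0.88 = 0.05808
  production run B: 0.67 × 0.88 × 0.26 = 0.1533
Marginal likelihood of the evidence = 0.21138.
P(production run A | evidence) = 0.05808 / 0.21138 ≈ 0.275.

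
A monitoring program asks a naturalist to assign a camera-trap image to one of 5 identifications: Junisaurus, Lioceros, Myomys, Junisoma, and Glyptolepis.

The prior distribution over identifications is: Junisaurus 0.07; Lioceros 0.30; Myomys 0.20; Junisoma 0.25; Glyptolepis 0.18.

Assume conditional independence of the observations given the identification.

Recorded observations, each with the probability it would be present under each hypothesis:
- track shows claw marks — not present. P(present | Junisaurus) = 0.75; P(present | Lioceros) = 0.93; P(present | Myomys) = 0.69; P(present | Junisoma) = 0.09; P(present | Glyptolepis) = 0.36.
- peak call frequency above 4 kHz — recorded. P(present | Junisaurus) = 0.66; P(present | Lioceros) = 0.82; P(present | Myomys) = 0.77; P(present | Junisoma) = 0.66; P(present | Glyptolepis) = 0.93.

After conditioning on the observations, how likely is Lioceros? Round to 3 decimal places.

0.052

For each hypothesis, the unnormalized posterior weight is prior × product of the observation likelihoods (using 1 − P(present | H) for each absent observation):
  Junisaurus: 0.07 × (1 − 0.75) × 0.66 = 0.01155
  Lioceros: 0.30 × (1 − 0.93) × 0.82 = 0.01722
  Myomys: 0.20 × (1 − 0.69) × 0.77 = 0.04774
  Junisoma: 0.25 × (1 − 0.09) × 0.66 = 0.15015
  Glyptolepis: 0.18 × (1 − 0.36) × 0.93 = 0.10714
Normalizing constant Z = 0.01155 + 0.01722 + 0.04774 + 0.15015 + 0.10714 = 0.3338.
P(Lioceros | evidence) = 0.01722 / 0.3338 ≈ 0.052.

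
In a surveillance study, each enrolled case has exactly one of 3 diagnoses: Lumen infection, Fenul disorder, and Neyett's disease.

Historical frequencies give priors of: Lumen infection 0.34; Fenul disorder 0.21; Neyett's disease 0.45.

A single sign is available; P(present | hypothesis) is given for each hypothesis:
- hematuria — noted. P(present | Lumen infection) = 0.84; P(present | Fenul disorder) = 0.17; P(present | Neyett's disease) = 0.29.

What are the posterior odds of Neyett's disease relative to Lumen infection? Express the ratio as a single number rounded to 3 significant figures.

0.457

The normalizing constant cancels in an odds ratio, so compute prior × likelihood for the two hypotheses only:
  Neyett's disease: 0.45 × 0.29 = 0.1305
  Lumen infection: 0.34 × 0.84 = 0.2856
Odds(Neyett's disease : Lumen infection) = 0.1305 / 0.2856 ≈ 0.457.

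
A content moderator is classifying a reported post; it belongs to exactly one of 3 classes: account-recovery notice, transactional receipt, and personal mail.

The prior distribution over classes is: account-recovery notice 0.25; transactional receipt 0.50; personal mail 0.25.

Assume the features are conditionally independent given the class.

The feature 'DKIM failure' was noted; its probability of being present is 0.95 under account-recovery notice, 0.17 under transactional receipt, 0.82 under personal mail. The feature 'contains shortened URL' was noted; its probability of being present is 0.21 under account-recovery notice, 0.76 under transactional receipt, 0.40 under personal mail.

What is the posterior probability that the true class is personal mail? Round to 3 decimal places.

0.417

By Bayes' rule with conditional independence, the unnormalized weight for each hypothesis is prior × ∏ likelihoods:
  account-recovery notice: 0.25 × 0.95 × 0.21 = 0.049875
  transactional receipt: 0.50 × 0.17 × 0.76 = 0.0646
  personal mail: 0.25 × 0.82 × 0.40 = 0.082
Marginal likelihood of the evidence = 0.19648.
P(personal mail | evidence) = 0.082 / 0.19648 ≈ 0.417.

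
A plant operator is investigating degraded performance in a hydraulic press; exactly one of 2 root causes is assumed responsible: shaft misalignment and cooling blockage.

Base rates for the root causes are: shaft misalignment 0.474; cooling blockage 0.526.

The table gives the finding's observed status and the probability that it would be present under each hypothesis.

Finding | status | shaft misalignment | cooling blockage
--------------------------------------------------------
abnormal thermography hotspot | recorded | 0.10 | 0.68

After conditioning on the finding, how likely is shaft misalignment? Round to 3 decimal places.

0.117

For each hypothesis, the unnormalized posterior weight is prior × likelihood:
  shaft misalignment: 0.474 × 0.10 = 0.0474
  cooling blockage: 0.526 × 0.68 = 0.35768
Normalizing constant Z = 0.0474 + 0.35768 = 0.40508.
P(shaft misalignment | evidence) = 0.0474 / 0.40508 ≈ 0.117.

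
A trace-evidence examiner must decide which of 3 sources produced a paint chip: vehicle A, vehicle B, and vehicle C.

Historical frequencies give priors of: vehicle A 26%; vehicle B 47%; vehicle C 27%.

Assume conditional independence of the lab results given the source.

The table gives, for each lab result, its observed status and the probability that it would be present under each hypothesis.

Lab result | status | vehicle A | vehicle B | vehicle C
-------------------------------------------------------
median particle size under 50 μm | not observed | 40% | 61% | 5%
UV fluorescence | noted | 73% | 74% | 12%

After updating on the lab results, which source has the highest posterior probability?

For each hypothesis, the unnormalized posterior weight is prior × product of the lab result likelihoods (using 1 − P(present | H) for each absent lab result):
  vehicle A: 0.26 × (1 − 0.40) × 0.73 = 0.11388
  vehicle B: 0.47 × (1 − 0.61) × 0.74 = 0.13564
  vehicle C: 0.27 × (1 − 0.05) × 0.12 = 0.03078
The unnormalized weights sum to 0.2803.
P(vehicle A | evidence) ≈ 0.11388 / 0.2803 ≈ 0.406
P(vehicle B | evidence) ≈ 0.13564 / 0.2803 ≈ 0.484
P(vehicle C | evidence) ≈ 0.03078 / 0.2803 ≈ 0.110
The largest is 0.484, so vehicle B is most probable.

vehicle B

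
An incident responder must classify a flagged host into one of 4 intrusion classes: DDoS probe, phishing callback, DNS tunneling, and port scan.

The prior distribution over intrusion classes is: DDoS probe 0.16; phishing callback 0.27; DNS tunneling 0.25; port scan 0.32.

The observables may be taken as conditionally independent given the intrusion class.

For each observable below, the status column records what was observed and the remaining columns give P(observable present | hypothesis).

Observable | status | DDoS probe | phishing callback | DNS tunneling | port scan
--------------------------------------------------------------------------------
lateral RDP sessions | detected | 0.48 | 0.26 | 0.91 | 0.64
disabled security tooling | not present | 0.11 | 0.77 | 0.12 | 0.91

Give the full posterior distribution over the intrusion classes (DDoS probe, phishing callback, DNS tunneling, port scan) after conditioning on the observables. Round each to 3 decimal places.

0.225, 0.053, 0.660, 0.061

Multiply each prior by the joint likelihood of the observable pattern (using 1 − P(present | H) for each absent observable):
  DDoS probe: 0.16 × 0.48 × (1 − 0.11) = 0.068352
  phishing callback: 0.27 × 0.26 × (1 − 0.77) = 0.016146
  DNS tunneling: 0.25 × 0.91 × (1 − 0.12) = 0.2002
  port scan: 0.32 × 0.64 × (1 − 0.91) = 0.018432
Normalizing constant Z = 0.068352 + 0.016146 + 0.2002 + 0.018432 = 0.30313.
P(DDoS probe | evidence) = 0.068352 / 0.30313 ≈ 0.225
P(phishing callback | evidence) = 0.016146 / 0.30313 ≈ 0.053
P(DNS tunneling | evidence) = 0.2002 / 0.30313 ≈ 0.660
P(port scan | evidence) = 0.018432 / 0.30313 ≈ 0.061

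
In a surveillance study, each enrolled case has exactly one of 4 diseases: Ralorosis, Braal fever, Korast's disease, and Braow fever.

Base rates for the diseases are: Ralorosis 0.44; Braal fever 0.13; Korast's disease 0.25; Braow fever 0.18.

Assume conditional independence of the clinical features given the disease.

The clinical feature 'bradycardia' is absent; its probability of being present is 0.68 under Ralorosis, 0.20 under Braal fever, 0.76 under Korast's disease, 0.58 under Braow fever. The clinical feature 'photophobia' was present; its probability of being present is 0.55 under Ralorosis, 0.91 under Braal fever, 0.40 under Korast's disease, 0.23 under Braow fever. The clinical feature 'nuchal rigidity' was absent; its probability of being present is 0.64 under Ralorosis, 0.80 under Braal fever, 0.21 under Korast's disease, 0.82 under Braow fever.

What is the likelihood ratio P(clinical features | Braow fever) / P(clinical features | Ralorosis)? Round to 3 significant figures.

0.274

Joint likelihood of the clinical feature pattern under each hypothesis (using 1 − P(present | H) for each absent clinical feature):
  Braow fever: (1 − 0.58) × 0.23 × (1 − 0.82) = 0.017388
  Ralorosis: (1 − 0.68) × 0.55 × (1 − 0.64) = 0.06336
Bayes factor = 0.017388 / 0.06336 ≈ 0.274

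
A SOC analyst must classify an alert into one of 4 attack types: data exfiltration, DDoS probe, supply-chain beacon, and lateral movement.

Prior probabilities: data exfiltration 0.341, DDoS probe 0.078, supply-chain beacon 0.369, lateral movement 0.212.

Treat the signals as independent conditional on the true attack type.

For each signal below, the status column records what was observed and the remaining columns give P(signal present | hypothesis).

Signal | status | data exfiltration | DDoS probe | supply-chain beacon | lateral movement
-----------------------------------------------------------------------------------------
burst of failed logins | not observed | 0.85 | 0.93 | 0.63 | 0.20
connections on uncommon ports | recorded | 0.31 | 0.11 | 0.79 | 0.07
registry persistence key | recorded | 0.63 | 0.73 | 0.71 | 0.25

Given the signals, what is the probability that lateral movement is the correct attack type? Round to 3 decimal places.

For each hypothesis, the unnormalized posterior weight is prior × product of the signal likelihoods (using 1 − P(present | H) for each absent signal):
  data exfiltration: 0.341 × (1 − 0.85) × 0.31 × 0.63 = 0.0099896
  DDoS probe: 0.078 × (1 − 0.93) × 0.11 × 0.73 = 0.00043844
  supply-chain beacon: 0.369 × (1 − 0.63) × 0.79 × 0.71 = 0.07658
  lateral movement: 0.212 × (1 − 0.20) × 0.07 × 0.25 = 0.002968
The unnormalized weights sum to 0.089976.
P(lateral movement | evidence) = 0.002968 / 0.089976 ≈ 0.033.

0.033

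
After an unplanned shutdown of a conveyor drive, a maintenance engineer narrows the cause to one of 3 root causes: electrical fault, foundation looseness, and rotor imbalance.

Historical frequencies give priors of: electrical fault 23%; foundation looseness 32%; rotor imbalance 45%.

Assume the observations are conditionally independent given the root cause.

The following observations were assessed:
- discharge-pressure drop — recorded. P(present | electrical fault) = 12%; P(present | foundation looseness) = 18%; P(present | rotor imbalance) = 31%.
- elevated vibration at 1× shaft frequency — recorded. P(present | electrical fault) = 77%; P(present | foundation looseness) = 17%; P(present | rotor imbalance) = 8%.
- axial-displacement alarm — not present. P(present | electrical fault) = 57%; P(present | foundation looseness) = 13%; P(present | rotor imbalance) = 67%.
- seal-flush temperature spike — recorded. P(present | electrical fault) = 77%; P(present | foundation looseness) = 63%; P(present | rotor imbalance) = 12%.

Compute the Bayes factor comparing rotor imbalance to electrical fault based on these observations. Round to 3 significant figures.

The Bayes factor is the ratio of the joint likelihoods of the evidence pattern under the two hypotheses (using 1 − P(present | H) for each absent observation).
  rotor imbalance: 0.31 × 0.08 × (1 − 0.67) × 0.12 = 0.00098208
  electrical fault: 0.12 × 0.77 × (1 − 0.57) × 0.77 = 0.030594
Bayes factor = 0.00098208 / 0.030594 ≈ 0.0321

0.0321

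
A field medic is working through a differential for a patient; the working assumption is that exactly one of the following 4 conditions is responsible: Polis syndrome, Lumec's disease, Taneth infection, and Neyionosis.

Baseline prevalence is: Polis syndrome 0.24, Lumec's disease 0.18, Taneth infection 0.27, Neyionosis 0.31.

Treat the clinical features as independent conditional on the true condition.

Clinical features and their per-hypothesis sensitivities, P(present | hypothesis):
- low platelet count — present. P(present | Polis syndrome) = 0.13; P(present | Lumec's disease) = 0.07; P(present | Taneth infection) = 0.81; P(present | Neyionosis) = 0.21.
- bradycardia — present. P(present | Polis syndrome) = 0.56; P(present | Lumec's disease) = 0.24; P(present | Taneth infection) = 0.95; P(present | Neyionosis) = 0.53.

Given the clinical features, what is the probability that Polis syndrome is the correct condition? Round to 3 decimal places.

0.066

By Bayes' rule with conditional independence, the unnormalized weight for each hypothesis is prior × ∏ likelihoods:
  Polis syndrome: 0.24 × 0.13 × 0.56 = 0.017472
  Lumec's disease: 0.18 × 0.07 × 0.24 = 0.003024
  Taneth infection: 0.27 × 0.81 × 0.95 = 0.20777
  Neyionosis: 0.31 × 0.21 × 0.53 = 0.034503
Marginal likelihood of the evidence = 0.26276.
P(Polis syndrome | evidence) = 0.017472 / 0.26276 ≈ 0.066.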